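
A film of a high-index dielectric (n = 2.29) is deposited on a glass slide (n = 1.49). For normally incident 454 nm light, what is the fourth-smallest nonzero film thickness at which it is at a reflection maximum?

Ray reflecting at the top interface goes from n = 1.0 toward n = 2.29: a half-wave phase shift.
At the lower boundary (n = 2.29 to n = 1.49) the reflected ray undergoes no phase shift.
Exactly one π shift → a net half-wave offset.
With one net inversion, constructive interference in reflection requires 2 n t = (m + ½) λ.
The fourth-smallest nonzero thickness corresponds to m = 3: t = (m + ½) λ / (2 n) = 3.50 × 454 / (2 × 2.29) = 347 nm.

347 nm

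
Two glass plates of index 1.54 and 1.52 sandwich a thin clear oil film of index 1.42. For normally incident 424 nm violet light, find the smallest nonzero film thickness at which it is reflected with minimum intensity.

Top surface (1.54 → 1.42): reflection off a lower-index medium gives no phase shift.
At the lower boundary (n = 1.42 to n = 1.52) the reflected ray undergoes a half-wave phase shift.
Exactly one π shift → a net half-wave offset.
So the condition for destructive reflection is 2 n t = m λ.
Minimum nonzero at m = 1: t = λ / (2 n) = 424 / (2 × 1.42) = 149 nm.

149 nm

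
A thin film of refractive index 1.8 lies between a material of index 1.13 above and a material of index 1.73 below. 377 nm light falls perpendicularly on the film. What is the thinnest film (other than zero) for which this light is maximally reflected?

Top surface (1.13 → 1.8): reflection off a higher-index medium gives a half-wave phase shift.
At the lower boundary (n = 1.8 to n = 1.73) the reflected ray undergoes no phase shift.
The two reflections differ by half a wavelength.
With one net inversion, constructive interference in reflection requires 2 n t = (m + ½) λ.
Minimum at m = 0: t = λ / (4 n) = 377 / (4 × 1.8) = 52.4 nm.

52.4 nm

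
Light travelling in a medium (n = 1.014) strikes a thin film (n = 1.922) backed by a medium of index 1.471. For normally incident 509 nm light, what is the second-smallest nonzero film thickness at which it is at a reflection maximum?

199 nm

At the upper boundary (n = 1.014 to n = 1.922) the reflected ray undergoes a half-wave phase shift.
Bottom surface (1.922 → 1.471): reflection off a lower-index medium gives no phase shift.
Exactly one π shift → a net half-wave offset.
For bright reflection here: 2 n t = (m + ½) λ.
The second-smallest nonzero thickness corresponds to m = 1: t = (m + ½) λ / (2 n) = 1.50 × 509 / (2 × 1.922) = 199 nm.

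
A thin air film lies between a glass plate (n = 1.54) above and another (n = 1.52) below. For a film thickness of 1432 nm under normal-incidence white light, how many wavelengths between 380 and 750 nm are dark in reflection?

4

Top surface (1.54 → 1.0): reflection off a lower-index medium gives no phase shift.
Bottom surface (1.0 → 1.52): reflection off a higher-index medium gives a half-wave phase shift.
Exactly one π shift → a net half-wave offset.
So the condition for destructive reflection is 2 n t = m λ.
λ = 2 n t / m = 2864 / m nm.
m=3: 955 nm (IR); m=4: 716 nm (visible); m=5: 573 nm (visible); m=6: 477 nm (visible); m=7: 409 nm (visible); m=8: 358 nm (UV).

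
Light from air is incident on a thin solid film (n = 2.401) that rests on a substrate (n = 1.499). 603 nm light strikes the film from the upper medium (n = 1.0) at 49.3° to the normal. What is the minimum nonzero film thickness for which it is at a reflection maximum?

Ray reflecting at the top interface goes from n = 1.0 toward n = 2.401: a half-wave phase shift.
Bottom surface (2.401 → 1.499): reflection off a lower-index medium gives no phase shift.
Net: one phase inversion between the two reflected rays.
So the condition for constructive reflection is 2 n t cos θ_r = (m + ½) λ.
Snell's law: 1.0 sin 49.3° = 2.401 sin θ_r → sin θ_r = 0.316, cos θ_r = 0.949.
Minimum at m = 0: t = λ / (4 n cos θ_r) = 603 / (4 × 2.401 × 0.949) = 66.2 nm.

66.2 nm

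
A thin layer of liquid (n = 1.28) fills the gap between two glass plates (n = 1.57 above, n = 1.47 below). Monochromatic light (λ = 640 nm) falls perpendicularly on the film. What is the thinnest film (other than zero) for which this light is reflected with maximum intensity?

125 nm

Top surface (1.57 → 1.28): reflection off a lower-index medium gives no phase shift.
Ray reflecting at the bottom interface goes from n = 1.28 toward n = 1.47: a half-wave phase shift.
The two reflections differ by half a wavelength.
With one net inversion, constructive interference in reflection requires 2 n t = (m + ½) λ.
Minimum at m = 0: t = λ / (4 n) = 640 / (4 × 1.28) = 125 nm.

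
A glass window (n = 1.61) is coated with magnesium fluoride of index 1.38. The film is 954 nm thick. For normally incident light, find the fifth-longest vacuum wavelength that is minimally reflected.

Ray reflecting at the top interface goes from n = 1.0 toward n = 1.38: a half-wave phase shift.
At the lower boundary (n = 1.38 to n = 1.61) the reflected ray undergoes a half-wave phase shift.
Net: no relative phase inversion (both shifts match).
For dark reflection here: 2 n t = (m + ½) λ.
λ = 2 n t / (m + ½). The fifth-longest wavelength is m = 4: λ = 2 × 1.38 × 954 / 4.50 = 585 nm.

585 nm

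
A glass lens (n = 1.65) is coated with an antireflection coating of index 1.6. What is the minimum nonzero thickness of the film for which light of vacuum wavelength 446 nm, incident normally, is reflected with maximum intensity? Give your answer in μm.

At the upper boundary (n = 1.0 to n = 1.6) the reflected ray undergoes a half-wave phase shift.
At the lower boundary (n = 1.6 to n = 1.65) the reflected ray undergoes a half-wave phase shift.
Net: no relative phase inversion (both shifts match).
With no net inversion, constructive interference in reflection requires 2 n t = m λ.
Minimum nonzero at m = 1: t = λ / (2 n) = 446 / (2 × 1.6) = 139 nm.

0.139 μm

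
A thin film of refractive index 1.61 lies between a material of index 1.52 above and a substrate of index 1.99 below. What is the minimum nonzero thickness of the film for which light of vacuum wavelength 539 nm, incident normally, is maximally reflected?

167 nm

At the upper boundary (n = 1.52 to n = 1.61) the reflected ray undergoes a half-wave phase shift.
Ray reflecting at the bottom interface goes from n = 1.61 toward n = 1.99: a half-wave phase shift.
Net: no relative phase inversion (both shifts match).
With no net inversion, constructive interference in reflection requires 2 n t = m λ.
Minimum nonzero at m = 1: t = λ / (2 n) = 539 / (2 × 1.61) = 167 nm.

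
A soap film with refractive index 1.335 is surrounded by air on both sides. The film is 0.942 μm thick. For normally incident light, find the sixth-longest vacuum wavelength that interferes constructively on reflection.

At the upper boundary (n = 1.0 to n = 1.335) the reflected ray undergoes a half-wave phase shift.
At the lower boundary (n = 1.335 to n = 1.0) the reflected ray undergoes no phase shift.
Exactly one π shift → a net half-wave offset.
So the condition for constructive reflection is 2 n t = (m + ½) λ.
λ = 2 n t / (m + ½). The sixth-longest wavelength is m = 5: λ = 2 × 1.335 × 942 / 5.50 = 457 nm.

457 nm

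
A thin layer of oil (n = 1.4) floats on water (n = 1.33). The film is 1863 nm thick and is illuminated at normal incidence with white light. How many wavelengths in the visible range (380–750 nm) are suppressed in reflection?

7

Ray reflecting at the top interface goes from n = 1.0 toward n = 1.4: a half-wave phase shift.
Ray reflecting at the bottom interface goes from n = 1.4 toward n = 1.33: no phase shift.
Exactly one π shift → a net half-wave offset.
With one net inversion, destructive interference in reflection requires 2 n t = m λ.
λ = 2 n t / m = 5216 / m nm.
m=6: 869 nm (IR); m=7: 745 nm (visible); m=8: 652 nm (visible); m=9: 580 nm (visible); m=10: 522 nm (visible); m=11: 474 nm (visible); m=12: 435 nm (visible); m=13: 401 nm (visible); m=14: 373 nm (UV).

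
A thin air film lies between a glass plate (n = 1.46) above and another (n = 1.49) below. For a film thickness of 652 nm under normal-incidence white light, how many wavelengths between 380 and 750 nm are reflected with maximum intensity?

1

Top surface (1.46 → 1.0): reflection off a lower-index medium gives no phase shift.
Ray reflecting at the bottom interface goes from n = 1.0 toward n = 1.49: a half-wave phase shift.
The two reflections differ by half a wavelength.
With one net inversion, constructive interference in reflection requires 2 n t = (m + ½) λ.
λ = 2 n t / (m + ½) = 1304 / (m + ½) nm.
m=1: 869 nm (IR); m=2: 522 nm (visible); m=3: 373 nm (UV).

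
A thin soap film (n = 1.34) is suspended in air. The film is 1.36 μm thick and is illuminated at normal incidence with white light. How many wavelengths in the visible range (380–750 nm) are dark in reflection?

5

Top surface (1.0 → 1.34): reflection off a higher-index medium gives a half-wave phase shift.
Bottom surface (1.34 → 1.0): reflection off a lower-index medium gives no phase shift.
Exactly one π shift → a net half-wave offset.
So the condition for destructive reflection is 2 n t = m λ.
λ = 2 n t / m = 3645 / m nm.
m=4: 911 nm (IR); m=5: 729 nm (visible); m=6: 607 nm (visible); m=7: 521 nm (visible); m=8: 456 nm (visible); m=9: 405 nm (visible); m=10: 364 nm (UV).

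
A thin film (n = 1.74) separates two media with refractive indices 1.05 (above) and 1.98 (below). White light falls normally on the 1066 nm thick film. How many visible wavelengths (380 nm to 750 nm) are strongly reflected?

Top surface (1.05 → 1.74): reflection off a higher-index medium gives a half-wave phase shift.
Bottom surface (1.74 → 1.98): reflection off a higher-index medium gives a half-wave phase shift.
Zero or two π shifts → no net half-wave offset.
For bright reflection here: 2 n t = m λ.
λ = 2 n t / m = 3710 / m nm.
m=4: 927 nm (IR); m=5: 742 nm (visible); m=6: 618 nm (visible); m=7: 530 nm (visible); m=8: 464 nm (visible); m=9: 412 nm (visible); m=10: 371 nm (UV).

5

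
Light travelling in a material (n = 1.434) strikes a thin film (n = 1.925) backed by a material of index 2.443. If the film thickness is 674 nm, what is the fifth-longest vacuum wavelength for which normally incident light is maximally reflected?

519 nm

Ray reflecting at the top interface goes from n = 1.434 toward n = 1.925: a half-wave phase shift.
Bottom surface (1.925 → 2.443): reflection off a higher-index medium gives a half-wave phase shift.
Net: no relative phase inversion (both shifts match).
For strong reflection here: 2 n t = m λ.
λ = 2 n t / m. The fifth-longest wavelength is m = 5: λ = 2 × 1.925 × 674 / 5.00 = 519 nm.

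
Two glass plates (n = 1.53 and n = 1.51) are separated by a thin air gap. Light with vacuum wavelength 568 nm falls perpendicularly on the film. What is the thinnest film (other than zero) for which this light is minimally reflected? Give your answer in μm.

0.284 μm

At the upper boundary (n = 1.53 to n = 1.0) the reflected ray undergoes no phase shift.
Bottom surface (1.0 → 1.51): reflection off a higher-index medium gives a half-wave phase shift.
Exactly one π shift → a net half-wave offset.
For minimum reflection here: 2 n t = m λ.
Minimum nonzero at m = 1: t = λ / (2 n) = 568 / (2 × 1.0) = 284 nm.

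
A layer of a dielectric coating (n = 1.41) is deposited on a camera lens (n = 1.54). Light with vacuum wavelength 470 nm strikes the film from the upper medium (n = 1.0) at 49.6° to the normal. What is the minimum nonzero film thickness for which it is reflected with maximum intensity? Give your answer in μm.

At the upper boundary (n = 1.0 to n = 1.41) the reflected ray undergoes a half-wave phase shift.
Bottom surface (1.41 → 1.54): reflection off a higher-index medium gives a half-wave phase shift.
Zero or two π shifts → no net half-wave offset.
With no net inversion, constructive interference in reflection requires 2 n t cos θ_r = m λ.
Snell's law: 1.0 sin 49.6° = 1.41 sin θ_r → sin θ_r = 0.540, cos θ_r = 0.842.
Minimum nonzero at m = 1: t = λ / (2 n cos θ_r) = 470 / (2 × 1.41 × 0.842) = 198 nm.

0.198 μm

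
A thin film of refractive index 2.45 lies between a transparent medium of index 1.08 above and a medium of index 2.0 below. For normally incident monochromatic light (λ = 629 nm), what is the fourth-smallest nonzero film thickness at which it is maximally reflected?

449 nm

Ray reflecting at the top interface goes from n = 1.08 toward n = 2.45: a half-wave phase shift.
At the lower boundary (n = 2.45 to n = 2.0) the reflected ray undergoes no phase shift.
Net: one phase inversion between the two reflected rays.
So the condition for constructive reflection is 2 n t = (m + ½) λ.
The fourth-smallest nonzero thickness corresponds to m = 3: t = (m + ½) λ / (2 n) = 3.50 × 629 / (2 × 2.45) = 449 nm.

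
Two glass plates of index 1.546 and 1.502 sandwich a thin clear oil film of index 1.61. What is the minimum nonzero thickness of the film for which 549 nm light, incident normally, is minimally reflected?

170 nm

Top surface (1.546 → 1.61): reflection off a higher-index medium gives a half-wave phase shift.
At the lower boundary (n = 1.61 to n = 1.502) the reflected ray undergoes no phase shift.
Net: one phase inversion between the two reflected rays.
So the condition for destructive reflection is 2 n t = m λ.
Minimum nonzero at m = 1: t = λ / (2 n) = 549 / (2 × 1.61) = 170 nm.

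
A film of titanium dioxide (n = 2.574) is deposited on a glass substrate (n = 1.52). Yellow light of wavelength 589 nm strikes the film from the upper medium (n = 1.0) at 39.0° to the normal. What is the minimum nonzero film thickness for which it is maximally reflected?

59.0 nm

Ray reflecting at the top interface goes from n = 1.0 toward n = 2.574: a half-wave phase shift.
Ray reflecting at the bottom interface goes from n = 2.574 toward n = 1.52: no phase shift.
Net: one phase inversion between the two reflected rays.
With one net inversion, constructive interference in reflection requires 2 n t cos θ_r = (m + ½) λ.
Snell's law: 1.0 sin 39.0° = 2.574 sin θ_r → sin θ_r = 0.244, cos θ_r = 0.970.
Minimum at m = 0: t = λ / (4 n cos θ_r) = 589 / (4 × 2.574 × 0.970) = 59.0 nm.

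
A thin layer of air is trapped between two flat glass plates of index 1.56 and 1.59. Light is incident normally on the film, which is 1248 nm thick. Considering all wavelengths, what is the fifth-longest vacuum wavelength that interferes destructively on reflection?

499 nm

Top surface (1.56 → 1.0): reflection off a lower-index medium gives no phase shift.
Ray reflecting at the bottom interface goes from n = 1.0 toward n = 1.59: a half-wave phase shift.
The two reflections differ by half a wavelength.
So the condition for destructive reflection is 2 n t = m λ.
λ = 2 n t / m. The fifth-longest wavelength is m = 5: λ = 2 × 1.0 × 1248 / 5.00 = 499 nm.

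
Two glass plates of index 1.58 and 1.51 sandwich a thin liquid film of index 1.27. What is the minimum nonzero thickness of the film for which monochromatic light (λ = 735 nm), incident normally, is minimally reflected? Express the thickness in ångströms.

At the upper boundary (n = 1.58 to n = 1.27) the reflected ray undergoes no phase shift.
At the lower boundary (n = 1.27 to n = 1.51) the reflected ray undergoes a half-wave phase shift.
The two reflections differ by half a wavelength.
For dark reflection here: 2 n t = m λ.
Minimum nonzero at m = 1: t = λ / (2 n) = 735 / (2 × 1.27) = 289 nm.

2894 Å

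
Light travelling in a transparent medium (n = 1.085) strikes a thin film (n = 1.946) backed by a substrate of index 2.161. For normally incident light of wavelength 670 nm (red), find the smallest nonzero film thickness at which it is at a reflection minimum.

Top surface (1.085 → 1.946): reflection off a higher-index medium gives a half-wave phase shift.
Bottom surface (1.946 → 2.161): reflection off a higher-index medium gives a half-wave phase shift.
Zero or two π shifts → no net half-wave offset.
With no net inversion, destructive interference in reflection requires 2 n t = (m + ½) λ.
Minimum at m = 0: t = λ / (4 n) = 670 / (4 × 1.946) = 86.1 nm.

86.1 nm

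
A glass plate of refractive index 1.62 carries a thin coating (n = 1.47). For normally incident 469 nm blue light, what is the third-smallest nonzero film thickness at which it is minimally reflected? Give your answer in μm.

Ray reflecting at the top interface goes from n = 1.0 toward n = 1.47: a half-wave phase shift.
Bottom surface (1.47 → 1.62): reflection off a higher-index medium gives a half-wave phase shift.
Zero or two π shifts → no net half-wave offset.
With no net inversion, destructive interference in reflection requires 2 n t = (m + ½) λ.
The third-smallest nonzero thickness corresponds to m = 2: t = (m + ½) λ / (2 n) = 2.50 × 469 / (2 × 1.47) = 399 nm.

0.399 μm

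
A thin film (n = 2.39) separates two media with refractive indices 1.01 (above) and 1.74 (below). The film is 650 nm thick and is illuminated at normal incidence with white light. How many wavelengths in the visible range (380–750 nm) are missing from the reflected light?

4

Top surface (1.01 → 2.39): reflection off a higher-index medium gives a half-wave phase shift.
At the lower boundary (n = 2.39 to n = 1.74) the reflected ray undergoes no phase shift.
Exactly one π shift → a net half-wave offset.
With one net inversion, destructive interference in reflection requires 2 n t = m λ.
λ = 2 n t / m = 3107 / m nm.
m=4: 777 nm (IR); m=5: 621 nm (visible); m=6: 518 nm (visible); m=7: 444 nm (visible); m=8: 388 nm (visible); m=9: 345 nm (UV).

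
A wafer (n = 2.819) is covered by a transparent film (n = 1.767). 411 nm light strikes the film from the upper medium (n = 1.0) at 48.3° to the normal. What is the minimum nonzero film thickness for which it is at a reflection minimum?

Ray reflecting at the top interface goes from n = 1.0 toward n = 1.767: a half-wave phase shift.
Bottom surface (1.767 → 2.819): reflection off a higher-index medium gives a half-wave phase shift.
The two reflections carry the same phase change, so no net offset.
For minimum reflection here: 2 n t cos θ_r = (m + ½) λ.
Snell's law: 1.0 sin 48.3° = 1.767 sin θ_r → sin θ_r = 0.423, cos θ_r = 0.906.
Minimum at m = 0: t = λ / (4 n cos θ_r) = 411 / (4 × 1.767 × 0.906) = 64.2 nm.

64.2 nm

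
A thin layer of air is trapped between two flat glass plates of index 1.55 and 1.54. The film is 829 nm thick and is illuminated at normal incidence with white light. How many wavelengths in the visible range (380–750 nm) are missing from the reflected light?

At the upper boundary (n = 1.55 to n = 1.0) the reflected ray undergoes no phase shift.
At the lower boundary (n = 1.0 to n = 1.54) the reflected ray undergoes a half-wave phase shift.
Exactly one π shift → a net half-wave offset.
So the condition for destructive reflection is 2 n t = m λ.
λ = 2 n t / m = 1658 / m nm.
m=2: 829 nm (IR); m=3: 553 nm (visible); m=4: 415 nm (visible); m=5: 332 nm (UV).

2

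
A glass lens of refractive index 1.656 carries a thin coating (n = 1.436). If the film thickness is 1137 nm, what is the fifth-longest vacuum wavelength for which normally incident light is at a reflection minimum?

Top surface (1.0 → 1.436): reflection off a higher-index medium gives a half-wave phase shift.
At the lower boundary (n = 1.436 to n = 1.656) the reflected ray undergoes a half-wave phase shift.
The two reflections carry the same phase change, so no net offset.
So the condition for destructive reflection is 2 n t = (m + ½) λ.
λ = 2 n t / (m + ½). The fifth-longest wavelength is m = 4: λ = 2 × 1.436 × 1137 / 4.50 = 726 nm.

726 nm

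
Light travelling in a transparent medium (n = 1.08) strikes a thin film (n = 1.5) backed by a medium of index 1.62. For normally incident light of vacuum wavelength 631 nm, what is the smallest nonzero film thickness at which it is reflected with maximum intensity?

210 nm

At the upper boundary (n = 1.08 to n = 1.5) the reflected ray undergoes a half-wave phase shift.
At the lower boundary (n = 1.5 to n = 1.62) the reflected ray undergoes a half-wave phase shift.
Net: no relative phase inversion (both shifts match).
With no net inversion, constructive interference in reflection requires 2 n t = m λ.
The smallest nonzero thickness corresponds to m = 1: t = m λ / (2 n) = 1.00 × 631 / (2 × 1.5) = 210 nm.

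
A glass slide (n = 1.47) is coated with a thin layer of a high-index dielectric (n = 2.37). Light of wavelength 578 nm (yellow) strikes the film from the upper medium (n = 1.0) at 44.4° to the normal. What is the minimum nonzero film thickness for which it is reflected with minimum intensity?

Ray reflecting at the top interface goes from n = 1.0 toward n = 2.37: a half-wave phase shift.
At the lower boundary (n = 2.37 to n = 1.47) the reflected ray undergoes no phase shift.
Exactly one π shift → a net half-wave offset.
With one net inversion, destructive interference in reflection requires 2 n t cos θ_r = m λ.
Snell's law: 1.0 sin 44.4° = 2.37 sin θ_r → sin θ_r = 0.295, cos θ_r = 0.955.
Minimum nonzero at m = 1: t = λ / (2 n cos θ_r) = 578 / (2 × 2.37 × 0.955) = 128 nm.

128 nm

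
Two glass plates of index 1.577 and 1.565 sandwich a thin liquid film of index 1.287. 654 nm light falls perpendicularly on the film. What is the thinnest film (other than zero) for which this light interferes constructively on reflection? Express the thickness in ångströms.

Ray reflecting at the top interface goes from n = 1.577 toward n = 1.287: no phase shift.
Ray reflecting at the bottom interface goes from n = 1.287 toward n = 1.565: a half-wave phase shift.
Net: one phase inversion between the two reflected rays.
With one net inversion, constructive interference in reflection requires 2 n t = (m + ½) λ.
Minimum at m = 0: t = λ / (4 n) = 654 / (4 × 1.287) = 127 nm.

1270 Å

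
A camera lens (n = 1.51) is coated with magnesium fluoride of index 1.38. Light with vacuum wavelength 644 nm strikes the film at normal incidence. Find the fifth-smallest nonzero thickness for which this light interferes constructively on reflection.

At the upper boundary (n = 1.0 to n = 1.38) the reflected ray undergoes a half-wave phase shift.
Ray reflecting at the bottom interface goes from n = 1.38 toward n = 1.51: a half-wave phase shift.
The two reflections carry the same phase change, so no net offset.
For strong reflection here: 2 n t = m λ.
The fifth-smallest nonzero thickness corresponds to m = 5: t = m λ / (2 n) = 5.00 × 644 / (2 × 1.38) = 1167 nm.

1167 nm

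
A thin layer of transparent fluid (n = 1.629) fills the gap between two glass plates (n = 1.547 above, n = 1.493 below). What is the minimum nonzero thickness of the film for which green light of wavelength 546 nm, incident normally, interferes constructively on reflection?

Ray reflecting at the top interface goes from n = 1.547 toward n = 1.629: a half-wave phase shift.
Bottom surface (1.629 → 1.493): reflection off a lower-index medium gives no phase shift.
Exactly one π shift → a net half-wave offset.
With one net inversion, constructive interference in reflection requires 2 n t = (m + ½) λ.
Minimum at m = 0: t = λ / (4 n) = 546 / (4 × 1.629) = 83.8 nm.

83.8 nm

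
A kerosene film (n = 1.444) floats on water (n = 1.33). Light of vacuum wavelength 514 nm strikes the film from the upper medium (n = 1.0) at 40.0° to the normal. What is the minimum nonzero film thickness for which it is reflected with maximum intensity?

99.4 nm

Top surface (1.0 → 1.444): reflection off a higher-index medium gives a half-wave phase shift.
Ray reflecting at the bottom interface goes from n = 1.444 toward n = 1.33: no phase shift.
Net: one phase inversion between the two reflected rays.
So the condition for constructive reflection is 2 n t cos θ_r = (m + ½) λ.
Snell's law: 1.0 sin 40.0° = 1.444 sin θ_r → sin θ_r = 0.445, cos θ_r = 0.895.
Minimum at m = 0: t = λ / (4 n cos θ_r) = 514 / (4 × 1.444 × 0.895) = 99.4 nm.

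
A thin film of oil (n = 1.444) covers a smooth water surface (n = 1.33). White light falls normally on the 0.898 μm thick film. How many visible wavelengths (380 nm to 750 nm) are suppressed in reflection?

Top surface (1.0 → 1.444): reflection off a higher-index medium gives a half-wave phase shift.
Ray reflecting at the bottom interface goes from n = 1.444 toward n = 1.33: no phase shift.
Net: one phase inversion between the two reflected rays.
For minimum reflection here: 2 n t = m λ.
λ = 2 n t / m = 2593 / m nm.
m=3: 864 nm (IR); m=4: 648 nm (visible); m=5: 519 nm (visible); m=6: 432 nm (visible); m=7: 370 nm (UV).

3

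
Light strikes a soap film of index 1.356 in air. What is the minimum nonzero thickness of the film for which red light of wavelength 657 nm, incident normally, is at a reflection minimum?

At the upper boundary (n = 1.0 to n = 1.356) the reflected ray undergoes a half-wave phase shift.
Ray reflecting at the bottom interface goes from n = 1.356 toward n = 1.0: no phase shift.
The two reflections differ by half a wavelength.
So the condition for destructive reflection is 2 n t = m λ.
Minimum nonzero at m = 1: t = λ / (2 n) = 657 / (2 × 1.356) = 242 nm.

242 nm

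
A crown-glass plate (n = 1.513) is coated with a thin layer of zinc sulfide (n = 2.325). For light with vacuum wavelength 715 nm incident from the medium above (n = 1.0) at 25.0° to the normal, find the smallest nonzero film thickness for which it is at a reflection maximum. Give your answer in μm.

Ray reflecting at the top interface goes from n = 1.0 toward n = 2.325: a half-wave phase shift.
Bottom surface (2.325 → 1.513): reflection off a lower-index medium gives no phase shift.
Net: one phase inversion between the two reflected rays.
With one net inversion, constructive interference in reflection requires 2 n t cos θ_r = (m + ½) λ.
Snell's law: 1.0 sin 25.0° = 2.325 sin θ_r → sin θ_r = 0.182, cos θ_r = 0.983.
Minimum at m = 0: t = λ / (4 n cos θ_r) = 715 / (4 × 2.325 × 0.983) = 78.2 nm.

0.0782 μm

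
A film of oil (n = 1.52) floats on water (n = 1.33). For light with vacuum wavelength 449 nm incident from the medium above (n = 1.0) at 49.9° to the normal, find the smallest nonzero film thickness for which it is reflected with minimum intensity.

171 nm

Top surface (1.0 → 1.52): reflection off a higher-index medium gives a half-wave phase shift.
Ray reflecting at the bottom interface goes from n = 1.52 toward n = 1.33: no phase shift.
The two reflections differ by half a wavelength.
With one net inversion, destructive interference in reflection requires 2 n t cos θ_r = m λ.
Snell's law: 1.0 sin 49.9° = 1.52 sin θ_r → sin θ_r = 0.503, cos θ_r = 0.864.
Minimum nonzero at m = 1: t = λ / (2 n cos θ_r) = 449 / (2 × 1.52 × 0.864) = 171 nm.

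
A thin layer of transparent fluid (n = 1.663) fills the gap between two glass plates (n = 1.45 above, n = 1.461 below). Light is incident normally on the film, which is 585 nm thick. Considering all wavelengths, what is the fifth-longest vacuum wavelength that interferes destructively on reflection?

Ray reflecting at the top interface goes from n = 1.45 toward n = 1.663: a half-wave phase shift.
Ray reflecting at the bottom interface goes from n = 1.663 toward n = 1.461: no phase shift.
Exactly one π shift → a net half-wave offset.
With one net inversion, destructive interference in reflection requires 2 n t = m λ.
λ = 2 n t / m. The fifth-longest wavelength is m = 5: λ = 2 × 1.663 × 585 / 5.00 = 389 nm.

389 nm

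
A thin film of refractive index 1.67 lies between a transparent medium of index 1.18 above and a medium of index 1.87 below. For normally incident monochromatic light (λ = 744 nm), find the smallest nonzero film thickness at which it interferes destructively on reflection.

Ray reflecting at the top interface goes from n = 1.18 toward n = 1.67: a half-wave phase shift.
At the lower boundary (n = 1.67 to n = 1.87) the reflected ray undergoes a half-wave phase shift.
Zero or two π shifts → no net half-wave offset.
For minimum reflection here: 2 n t = (m + ½) λ.
Minimum at m = 0: t = λ / (4 n) = 744 / (4 × 1.67) = 111 nm.

111 nm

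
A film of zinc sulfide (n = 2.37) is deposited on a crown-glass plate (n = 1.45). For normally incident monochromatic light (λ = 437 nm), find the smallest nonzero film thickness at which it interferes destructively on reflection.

At the upper boundary (n = 1.0 to n = 2.37) the reflected ray undergoes a half-wave phase shift.
Ray reflecting at the bottom interface goes from n = 2.37 toward n = 1.45: no phase shift.
Exactly one π shift → a net half-wave offset.
For dark reflection here: 2 n t = m λ.
Minimum nonzero at m = 1: t = λ / (2 n) = 437 / (2 × 2.37) = 92.2 nm.

92.2 nm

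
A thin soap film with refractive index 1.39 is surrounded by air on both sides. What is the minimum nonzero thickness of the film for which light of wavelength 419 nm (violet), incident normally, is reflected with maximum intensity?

Ray reflecting at the top interface goes from n = 1.0 toward n = 1.39: a half-wave phase shift.
At the lower boundary (n = 1.39 to n = 1.0) the reflected ray undergoes no phase shift.
The two reflections differ by half a wavelength.
For bright reflection here: 2 n t = (m + ½) λ.
Minimum at m = 0: t = λ / (4 n) = 419 / (4 × 1.39) = 75.4 nm.

75.4 nm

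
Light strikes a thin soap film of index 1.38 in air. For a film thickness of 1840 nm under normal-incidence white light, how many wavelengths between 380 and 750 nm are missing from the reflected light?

Top surface (1.0 → 1.38): reflection off a higher-index medium gives a half-wave phase shift.
Bottom surface (1.38 → 1.0): reflection off a lower-index medium gives no phase shift.
Exactly one π shift → a net half-wave offset.
For weak reflection here: 2 n t = m λ.
λ = 2 n t / m = 5078 / m nm.
m=6: 846 nm (IR); m=7: 725 nm (visible); m=8: 635 nm (visible); m=9: 564 nm (visible); m=10: 508 nm (visible); m=11: 462 nm (visible); m=12: 423 nm (visible); m=13: 391 nm (visible); m=14: 363 nm (UV).

7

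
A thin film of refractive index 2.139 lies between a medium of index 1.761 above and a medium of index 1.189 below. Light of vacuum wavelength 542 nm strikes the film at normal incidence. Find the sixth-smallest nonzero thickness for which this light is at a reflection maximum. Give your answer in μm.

At the upper boundary (n = 1.761 to n = 2.139) the reflected ray undergoes a half-wave phase shift.
Bottom surface (2.139 → 1.189): reflection off a lower-index medium gives no phase shift.
The two reflections differ by half a wavelength.
For bright reflection here: 2 n t = (m + ½) λ.
The sixth-smallest nonzero thickness corresponds to m = 5: t = (m + ½) λ / (2 n) = 5.50 × 542 / (2 × 2.139) = 697 nm.

0.697 μm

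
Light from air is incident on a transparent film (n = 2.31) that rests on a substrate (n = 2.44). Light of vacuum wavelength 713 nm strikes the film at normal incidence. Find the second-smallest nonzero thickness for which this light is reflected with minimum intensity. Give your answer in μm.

Ray reflecting at the top interface goes from n = 1.0 toward n = 2.31: a half-wave phase shift.
Ray reflecting at the bottom interface goes from n = 2.31 toward n = 2.44: a half-wave phase shift.
The two reflections carry the same phase change, so no net offset.
With no net inversion, destructive interference in reflection requires 2 n t = (m + ½) λ.
The second-smallest nonzero thickness corresponds to m = 1: t = (m + ½) λ / (2 n) = 1.50 × 713 / (2 × 2.31) = 231 nm.

0.231 μm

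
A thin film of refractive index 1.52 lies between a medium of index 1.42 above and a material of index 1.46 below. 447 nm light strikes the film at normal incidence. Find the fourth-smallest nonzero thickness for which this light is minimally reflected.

588 nm

Ray reflecting at the top interface goes from n = 1.42 toward n = 1.52: a half-wave phase shift.
Bottom surface (1.52 → 1.46): reflection off a lower-index medium gives no phase shift.
The two reflections differ by half a wavelength.
So the condition for destructive reflection is 2 n t = m λ.
The fourth-smallest nonzero thickness corresponds to m = 4: t = m λ / (2 n) = 4.00 × 447 / (2 × 1.52) = 588 nm.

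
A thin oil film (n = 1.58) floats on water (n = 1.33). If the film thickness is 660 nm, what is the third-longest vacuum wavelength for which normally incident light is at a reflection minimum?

695 nm

Top surface (1.0 → 1.58): reflection off a higher-index medium gives a half-wave phase shift.
At the lower boundary (n = 1.58 to n = 1.33) the reflected ray undergoes no phase shift.
Exactly one π shift → a net half-wave offset.
So the condition for destructive reflection is 2 n t = m λ.
λ = 2 n t / m. The third-longest wavelength is m = 3: λ = 2 × 1.58 × 660 / 3.00 = 695 nm.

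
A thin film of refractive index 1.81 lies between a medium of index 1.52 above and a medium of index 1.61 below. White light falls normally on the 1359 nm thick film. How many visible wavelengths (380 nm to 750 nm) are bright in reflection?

At the upper boundary (n = 1.52 to n = 1.81) the reflected ray undergoes a half-wave phase shift.
Bottom surface (1.81 → 1.61): reflection off a lower-index medium gives no phase shift.
The two reflections differ by half a wavelength.
So the condition for constructive reflection is 2 n t = (m + ½) λ.
λ = 2 n t / (m + ½) = 4920 / (m + ½) nm.
m=6: 757 nm (IR); m=7: 656 nm (visible); m=8: 579 nm (visible); m=9: 518 nm (visible); m=10: 469 nm (visible); m=11: 428 nm (visible); m=12: 394 nm (visible); m=13: 364 nm (UV).

6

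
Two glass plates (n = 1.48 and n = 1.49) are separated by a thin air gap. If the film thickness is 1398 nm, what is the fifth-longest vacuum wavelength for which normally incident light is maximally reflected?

Ray reflecting at the top interface goes from n = 1.48 toward n = 1.0: no phase shift.
Bottom surface (1.0 → 1.49): reflection off a higher-index medium gives a half-wave phase shift.
Net: one phase inversion between the two reflected rays.
For strong reflection here: 2 n t = (m + ½) λ.
λ = 2 n t / (m + ½). The fifth-longest wavelength is m = 4: λ = 2 × 1.0 × 1398 / 4.50 = 621 nm.

621 nm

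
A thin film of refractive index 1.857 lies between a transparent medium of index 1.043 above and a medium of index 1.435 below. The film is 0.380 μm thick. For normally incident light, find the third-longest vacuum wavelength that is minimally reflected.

470 nm

Ray reflecting at the top interface goes from n = 1.043 toward n = 1.857: a half-wave phase shift.
Ray reflecting at the bottom interface goes from n = 1.857 toward n = 1.435: no phase shift.
Net: one phase inversion between the two reflected rays.
With one net inversion, destructive interference in reflection requires 2 n t = m λ.
λ = 2 n t / m. The third-longest wavelength is m = 3: λ = 2 × 1.857 × 380 / 3.00 = 470 nm.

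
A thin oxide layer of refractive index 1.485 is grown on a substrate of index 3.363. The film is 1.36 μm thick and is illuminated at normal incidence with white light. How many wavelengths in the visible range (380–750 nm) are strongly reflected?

Top surface (1.0 → 1.485): reflection off a higher-index medium gives a half-wave phase shift.
Bottom surface (1.485 → 3.363): reflection off a higher-index medium gives a half-wave phase shift.
The two reflections carry the same phase change, so no net offset.
For bright reflection here: 2 n t = m λ.
λ = 2 n t / m = 4039 / m nm.
m=5: 808 nm (IR); m=6: 673 nm (visible); m=7: 577 nm (visible); m=8: 505 nm (visible); m=9: 449 nm (visible); m=10: 404 nm (visible); m=11: 367 nm (UV).

5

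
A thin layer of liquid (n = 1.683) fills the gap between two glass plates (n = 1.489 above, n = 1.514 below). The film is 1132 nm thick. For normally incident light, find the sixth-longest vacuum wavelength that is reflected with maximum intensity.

Ray reflecting at the top interface goes from n = 1.489 toward n = 1.683: a half-wave phase shift.
Bottom surface (1.683 → 1.514): reflection off a lower-index medium gives no phase shift.
Net: one phase inversion between the two reflected rays.
With one net inversion, constructive interference in reflection requires 2 n t = (m + ½) λ.
λ = 2 n t / (m + ½). The sixth-longest wavelength is m = 5: λ = 2 × 1.683 × 1132 / 5.50 = 693 nm.

693 nm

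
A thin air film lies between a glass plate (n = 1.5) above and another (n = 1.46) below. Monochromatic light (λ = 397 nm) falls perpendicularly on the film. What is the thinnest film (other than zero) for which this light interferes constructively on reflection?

99.3 nm

Ray reflecting at the top interface goes from n = 1.5 toward n = 1.0: no phase shift.
Bottom surface (1.0 → 1.46): reflection off a higher-index medium gives a half-wave phase shift.
The two reflections differ by half a wavelength.
With one net inversion, constructive interference in reflection requires 2 n t = (m + ½) λ.
Minimum at m = 0: t = λ / (4 n) = 397 / (4 × 1.0) = 99.3 nm.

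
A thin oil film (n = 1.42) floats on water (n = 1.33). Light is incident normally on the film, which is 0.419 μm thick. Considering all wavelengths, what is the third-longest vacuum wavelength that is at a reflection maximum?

Top surface (1.0 → 1.42): reflection off a higher-index medium gives a half-wave phase shift.
Ray reflecting at the bottom interface goes from n = 1.42 toward n = 1.33: no phase shift.
Net: one phase inversion between the two reflected rays.
With one net inversion, constructive interference in reflection requires 2 n t = (m + ½) λ.
λ = 2 n t / (m + ½). The third-longest wavelength is m = 2: λ = 2 × 1.42 × 419 / 2.50 = 476 nm.

476 nm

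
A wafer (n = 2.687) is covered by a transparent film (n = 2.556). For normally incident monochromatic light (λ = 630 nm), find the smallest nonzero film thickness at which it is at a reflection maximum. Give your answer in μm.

0.123 μm

Top surface (1.0 → 2.556): reflection off a higher-index medium gives a half-wave phase shift.
Ray reflecting at the bottom interface goes from n = 2.556 toward n = 2.687: a half-wave phase shift.
Zero or two π shifts → no net half-wave offset.
For bright reflection here: 2 n t = m λ.
Minimum nonzero at m = 1: t = λ / (2 n) = 630 / (2 × 2.556) = 123 nm.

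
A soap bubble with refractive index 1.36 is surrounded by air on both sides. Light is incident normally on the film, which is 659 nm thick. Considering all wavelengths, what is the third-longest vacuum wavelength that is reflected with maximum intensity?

717 nm

Top surface (1.0 → 1.36): reflection off a higher-index medium gives a half-wave phase shift.
Bottom surface (1.36 → 1.0): reflection off a lower-index medium gives no phase shift.
Net: one phase inversion between the two reflected rays.
With one net inversion, constructive interference in reflection requires 2 n t = (m + ½) λ.
λ = 2 n t / (m + ½). The third-longest wavelength is m = 2: λ = 2 × 1.36 × 659 / 2.50 = 717 nm.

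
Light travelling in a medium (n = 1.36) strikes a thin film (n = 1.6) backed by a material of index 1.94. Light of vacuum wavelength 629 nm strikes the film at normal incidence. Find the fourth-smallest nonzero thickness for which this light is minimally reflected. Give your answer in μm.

0.688 μm

Top surface (1.36 → 1.6): reflection off a higher-index medium gives a half-wave phase shift.
At the lower boundary (n = 1.6 to n = 1.94) the reflected ray undergoes a half-wave phase shift.
Zero or two π shifts → no net half-wave offset.
So the condition for destructive reflection is 2 n t = (m + ½) λ.
The fourth-smallest nonzero thickness corresponds to m = 3: t = (m + ½) λ / (2 n) = 3.50 × 629 / (2 × 1.6) = 688 nm.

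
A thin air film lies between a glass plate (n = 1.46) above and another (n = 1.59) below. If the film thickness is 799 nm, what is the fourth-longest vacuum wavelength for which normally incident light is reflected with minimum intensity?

400 nm

At the upper boundary (n = 1.46 to n = 1.0) the reflected ray undergoes no phase shift.
Ray reflecting at the bottom interface goes from n = 1.0 toward n = 1.59: a half-wave phase shift.
The two reflections differ by half a wavelength.
So the condition for destructive reflection is 2 n t = m λ.
λ = 2 n t / m. The fourth-longest wavelength is m = 4: λ = 2 × 1.0 × 799 / 4.00 = 400 nm.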